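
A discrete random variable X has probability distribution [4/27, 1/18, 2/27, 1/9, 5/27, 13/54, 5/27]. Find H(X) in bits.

H(X) = -Σ p(x) log₂ p(x)
  -4/27 × log₂(4/27) = 0.4081
  -1/18 × log₂(1/18) = 0.2317
  -2/27 × log₂(2/27) = 0.2781
  -1/9 × log₂(1/9) = 0.3522
  -5/27 × log₂(5/27) = 0.4505
  -13/54 × log₂(13/54) = 0.4946
  -5/27 × log₂(5/27) = 0.4505
H(X) = 2.6658 bits


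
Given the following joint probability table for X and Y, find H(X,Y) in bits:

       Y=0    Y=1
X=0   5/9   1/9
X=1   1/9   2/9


H(X,Y) = -Σ p(x,y) log₂ p(x,y)
  p(0,0)=5/9: -0.5556 × log₂(0.5556) = 0.4711
  p(0,1)=1/9: -0.1111 × log₂(0.1111) = 0.3522
  p(1,0)=1/9: -0.1111 × log₂(0.1111) = 0.3522
  p(1,1)=2/9: -0.2222 × log₂(0.2222) = 0.4822
H(X,Y) = 1.6577 bits


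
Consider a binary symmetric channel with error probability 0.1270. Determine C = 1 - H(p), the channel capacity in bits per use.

For BSC with error probability p:
C = 1 - H(p) where H(p) is binary entropy
H(0.1270) = -0.1270 × log₂(0.1270) - 0.8730 × log₂(0.8730)
H(p) = 0.5492
C = 1 - 0.5492 = 0.4508 bits/use


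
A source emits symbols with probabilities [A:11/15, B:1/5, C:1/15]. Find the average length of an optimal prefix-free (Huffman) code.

Huffman tree construction:
Combine smallest probabilities repeatedly
Resulting codes:
  A: 1 (length 1)
  B: 01 (length 2)
  C: 00 (length 2)
Average length = Σ p(s) × length(s) = 1.2667 bits


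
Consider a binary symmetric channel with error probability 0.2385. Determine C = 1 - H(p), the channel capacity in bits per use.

For BSC with error probability p:
C = 1 - H(p) where H(p) is binary entropy
H(0.2385) = -0.2385 × log₂(0.2385) - 0.7615 × log₂(0.7615)
H(p) = 0.7925
C = 1 - 0.7925 = 0.2075 bits/use


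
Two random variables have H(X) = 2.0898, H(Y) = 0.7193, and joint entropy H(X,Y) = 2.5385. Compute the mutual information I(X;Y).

I(X;Y) = H(X) + H(Y) - H(X,Y)
I(X;Y) = 2.0898 + 0.7193 - 2.5385 = 0.2706 bits


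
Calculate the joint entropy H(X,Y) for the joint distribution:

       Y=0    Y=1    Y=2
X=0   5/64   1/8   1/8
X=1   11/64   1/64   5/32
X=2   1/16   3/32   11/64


H(X,Y) = -Σ p(x,y) log₂ p(x,y)
  p(0,0)=5/64: -0.0781 × log₂(0.0781) = 0.2873
  p(0,1)=1/8: -0.1250 × log₂(0.1250) = 0.3750
  p(0,2)=1/8: -0.1250 × log₂(0.1250) = 0.3750
  p(1,0)=11/64: -0.1719 × log₂(0.1719) = 0.4367
  p(1,1)=1/64: -0.0156 × log₂(0.0156) = 0.0938
  p(1,2)=5/32: -0.1562 × log₂(0.1562) = 0.4184
  p(2,0)=1/16: -0.0625 × log₂(0.0625) = 0.2500
  p(2,1)=3/32: -0.0938 × log₂(0.0938) = 0.3202
  p(2,2)=11/64: -0.1719 × log₂(0.1719) = 0.4367
H(X,Y) = 2.9930 bits


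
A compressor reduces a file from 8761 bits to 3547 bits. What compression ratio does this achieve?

Compression ratio = Original / Compressed
= 8761 / 3547 = 2.47:1


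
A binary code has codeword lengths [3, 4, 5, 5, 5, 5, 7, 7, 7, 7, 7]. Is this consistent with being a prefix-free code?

Kraft inequality: Σ 2^(-l_i) ≤ 1 for prefix-free code
Calculating: 2^(-3) + 2^(-4) + 2^(-5) + 2^(-5) + 2^(-5) + 2^(-5) + 2^(-7) + 2^(-7) + 2^(-7) + 2^(-7) + 2^(-7)
= 0.125 + 0.0625 + 0.03125 + 0.03125 + 0.03125 + 0.03125 + 0.0078125 + 0.0078125 + 0.0078125 + 0.0078125 + 0.0078125
= 0.3516
Since 0.3516 ≤ 1, prefix-free code exists


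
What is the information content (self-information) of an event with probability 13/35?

Information content I(x) = -log₂(p(x))
I = -log₂(13/35) = -log₂(0.3714)
I = 1.4288 bits


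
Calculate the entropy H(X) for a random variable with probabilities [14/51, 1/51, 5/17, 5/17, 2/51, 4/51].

H(X) = -Σ p(x) log₂ p(x)
  -14/51 × log₂(14/51) = 0.5120
  -1/51 × log₂(1/51) = 0.1112
  -5/17 × log₂(5/17) = 0.5193
  -5/17 × log₂(5/17) = 0.5193
  -2/51 × log₂(2/51) = 0.1832
  -4/51 × log₂(4/51) = 0.2880
H(X) = 2.1330 bits


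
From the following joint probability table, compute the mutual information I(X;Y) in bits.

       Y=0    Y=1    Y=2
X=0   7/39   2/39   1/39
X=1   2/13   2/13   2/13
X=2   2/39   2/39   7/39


H(X) = 1.5333, H(Y) = 1.5642, H(X,Y) = 2.9307
I(X;Y) = H(X) + H(Y) - H(X,Y) = 0.1668 bits


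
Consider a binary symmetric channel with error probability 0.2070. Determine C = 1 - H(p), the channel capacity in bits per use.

For BSC with error probability p:
C = 1 - H(p) where H(p) is binary entropy
H(0.2070) = -0.2070 × log₂(0.2070) - 0.7930 × log₂(0.7930)
H(p) = 0.7357
C = 1 - 0.7357 = 0.2643 bits/use


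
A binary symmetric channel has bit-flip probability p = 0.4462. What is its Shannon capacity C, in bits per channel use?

For BSC with error probability p:
C = 1 - H(p) where H(p) is binary entropy
H(0.4462) = -0.4462 × log₂(0.4462) - 0.5538 × log₂(0.5538)
H(p) = 0.9916
C = 1 - 0.9916 = 0.0084 bits/use


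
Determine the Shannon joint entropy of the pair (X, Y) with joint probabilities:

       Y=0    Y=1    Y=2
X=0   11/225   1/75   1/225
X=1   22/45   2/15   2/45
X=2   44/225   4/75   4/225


H(X,Y) = -Σ p(x,y) log₂ p(x,y)
  p(0,0)=11/225: -0.0489 × log₂(0.0489) = 0.2129
  p(0,1)=1/75: -0.0133 × log₂(0.0133) = 0.0831
  p(0,2)=1/225: -0.0044 × log₂(0.0044) = 0.0347
  p(1,0)=22/45: -0.4889 × log₂(0.4889) = 0.5047
  p(1,1)=2/15: -0.1333 × log₂(0.1333) = 0.3876
  p(1,2)=2/45: -0.0444 × log₂(0.0444) = 0.1996
  p(2,0)=44/225: -0.1956 × log₂(0.1956) = 0.4604
  p(2,1)=4/75: -0.0533 × log₂(0.0533) = 0.2255
  p(2,2)=4/225: -0.0178 × log₂(0.0178) = 0.1034
H(X,Y) = 2.2119 bits


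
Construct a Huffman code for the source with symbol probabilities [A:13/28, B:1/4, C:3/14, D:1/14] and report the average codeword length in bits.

Huffman tree construction:
Combine smallest probabilities repeatedly
Resulting codes:
  A: 0 (length 1)
  B: 10 (length 2)
  C: 111 (length 3)
  D: 110 (length 3)
Average length = Σ p(s) × length(s) = 1.8214 bits


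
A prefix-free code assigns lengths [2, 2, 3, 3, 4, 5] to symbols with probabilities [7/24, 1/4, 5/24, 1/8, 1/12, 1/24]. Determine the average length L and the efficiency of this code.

Average length L = Σ p_i × l_i = 2.6250 bits
Entropy H = 2.3547 bits
Efficiency η = H/L × 100% = 89.70%


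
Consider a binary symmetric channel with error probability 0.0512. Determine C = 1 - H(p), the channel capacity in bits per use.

For BSC with error probability p:
C = 1 - H(p) where H(p) is binary entropy
H(0.0512) = -0.0512 × log₂(0.0512) - 0.9488 × log₂(0.9488)
H(p) = 0.2915
C = 1 - 0.2915 = 0.7085 bits/use


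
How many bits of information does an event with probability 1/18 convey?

Information content I(x) = -log₂(p(x))
I = -log₂(1/18) = -log₂(0.0556)
I = 4.1699 bits


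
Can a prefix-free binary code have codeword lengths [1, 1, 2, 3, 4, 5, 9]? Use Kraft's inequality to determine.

Kraft inequality: Σ 2^(-l_i) ≤ 1 for prefix-free code
Calculating: 2^(-1) + 2^(-1) + 2^(-2) + 2^(-3) + 2^(-4) + 2^(-5) + 2^(-9)
= 0.5 + 0.5 + 0.25 + 0.125 + 0.0625 + 0.03125 + 0.001953125
= 1.4707
Since 1.4707 > 1, prefix-free code does not exist


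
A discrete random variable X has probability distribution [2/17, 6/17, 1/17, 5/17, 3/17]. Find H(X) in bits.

H(X) = -Σ p(x) log₂ p(x)
  -2/17 × log₂(2/17) = 0.3632
  -6/17 × log₂(6/17) = 0.5303
  -1/17 × log₂(1/17) = 0.2404
  -5/17 × log₂(5/17) = 0.5193
  -3/17 × log₂(3/17) = 0.4416
H(X) = 2.0949 bits


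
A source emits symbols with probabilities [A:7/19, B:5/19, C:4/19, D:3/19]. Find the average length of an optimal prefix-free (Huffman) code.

Huffman tree construction:
Combine smallest probabilities repeatedly
Resulting codes:
  A: 11 (length 2)
  B: 10 (length 2)
  C: 01 (length 2)
  D: 00 (length 2)
Average length = Σ p(s) × length(s) = 2.0000 bits


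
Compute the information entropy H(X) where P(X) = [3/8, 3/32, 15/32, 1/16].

H(X) = -Σ p(x) log₂ p(x)
  -3/8 × log₂(3/8) = 0.5306
  -3/32 × log₂(3/32) = 0.3202
  -15/32 × log₂(15/32) = 0.5124
  -1/16 × log₂(1/16) = 0.2500
H(X) = 1.6132 bits


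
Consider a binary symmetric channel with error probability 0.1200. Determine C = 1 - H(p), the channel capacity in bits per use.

For BSC with error probability p:
C = 1 - H(p) where H(p) is binary entropy
H(0.1200) = -0.1200 × log₂(0.1200) - 0.8800 × log₂(0.8800)
H(p) = 0.5294
C = 1 - 0.5294 = 0.4706 bits/use


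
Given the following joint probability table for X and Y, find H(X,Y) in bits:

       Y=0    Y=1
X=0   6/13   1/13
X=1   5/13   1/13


H(X,Y) = -Σ p(x,y) log₂ p(x,y)
  p(0,0)=6/13: -0.4615 × log₂(0.4615) = 0.5148
  p(0,1)=1/13: -0.0769 × log₂(0.0769) = 0.2846
  p(1,0)=5/13: -0.3846 × log₂(0.3846) = 0.5302
  p(1,1)=1/13: -0.0769 × log₂(0.0769) = 0.2846
H(X,Y) = 1.6143 bits


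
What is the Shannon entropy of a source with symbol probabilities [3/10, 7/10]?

H(X) = -Σ p(x) log₂ p(x)
  -3/10 × log₂(3/10) = 0.5211
  -7/10 × log₂(7/10) = 0.3602
H(X) = 0.8813 bits


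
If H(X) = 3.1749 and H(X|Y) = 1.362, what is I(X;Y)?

I(X;Y) = H(X) - H(X|Y)
I(X;Y) = 3.1749 - 1.362 = 1.8129 bits


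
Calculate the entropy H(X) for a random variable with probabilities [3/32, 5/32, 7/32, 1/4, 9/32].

H(X) = -Σ p(x) log₂ p(x)
  -3/32 × log₂(3/32) = 0.3202
  -5/32 × log₂(5/32) = 0.4184
  -7/32 × log₂(7/32) = 0.4796
  -1/4 × log₂(1/4) = 0.5000
  -9/32 × log₂(9/32) = 0.5147
H(X) = 2.2330 bits


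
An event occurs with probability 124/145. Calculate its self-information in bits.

Information content I(x) = -log₂(p(x))
I = -log₂(124/145) = -log₂(0.8552)
I = 0.2257 bits


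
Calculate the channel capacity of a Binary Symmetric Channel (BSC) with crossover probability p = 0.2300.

For BSC with error probability p:
C = 1 - H(p) where H(p) is binary entropy
H(0.2300) = -0.2300 × log₂(0.2300) - 0.7700 × log₂(0.7700)
H(p) = 0.7780
C = 1 - 0.7780 = 0.2220 bits/use


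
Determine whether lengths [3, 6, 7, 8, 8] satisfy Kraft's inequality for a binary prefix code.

Kraft inequality: Σ 2^(-l_i) ≤ 1 for prefix-free code
Calculating: 2^(-3) + 2^(-6) + 2^(-7) + 2^(-8) + 2^(-8)
= 0.125 + 0.015625 + 0.0078125 + 0.00390625 + 0.00390625
= 0.1562
Since 0.1562 ≤ 1, prefix-free code exists


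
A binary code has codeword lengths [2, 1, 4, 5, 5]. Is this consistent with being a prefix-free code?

Kraft inequality: Σ 2^(-l_i) ≤ 1 for prefix-free code
Calculating: 2^(-2) + 2^(-1) + 2^(-4) + 2^(-5) + 2^(-5)
= 0.25 + 0.5 + 0.0625 + 0.03125 + 0.03125
= 0.8750
Since 0.8750 ≤ 1, prefix-free code exists


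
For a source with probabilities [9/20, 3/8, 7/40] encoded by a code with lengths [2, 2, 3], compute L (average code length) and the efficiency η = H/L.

Average length L = Σ p_i × l_i = 2.1750 bits
Entropy H = 1.4891 bits
Efficiency η = H/L × 100% = 68.46%


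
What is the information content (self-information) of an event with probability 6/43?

Information content I(x) = -log₂(p(x))
I = -log₂(6/43) = -log₂(0.1395)
I = 2.8413 bits


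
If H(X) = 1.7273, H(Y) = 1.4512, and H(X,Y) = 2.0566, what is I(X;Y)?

I(X;Y) = H(X) + H(Y) - H(X,Y)
I(X;Y) = 1.7273 + 1.4512 - 2.0566 = 1.1219 bits


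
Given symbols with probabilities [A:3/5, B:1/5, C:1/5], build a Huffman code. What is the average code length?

Huffman tree construction:
Combine smallest probabilities repeatedly
Resulting codes:
  A: 1 (length 1)
  B: 00 (length 2)
  C: 01 (length 2)
Average length = Σ p(s) × length(s) = 1.4000 bits


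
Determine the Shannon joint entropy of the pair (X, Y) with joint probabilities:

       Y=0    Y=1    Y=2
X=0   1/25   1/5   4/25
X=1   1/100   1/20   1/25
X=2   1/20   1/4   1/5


H(X,Y) = -Σ p(x,y) log₂ p(x,y)
  p(0,0)=1/25: -0.0400 × log₂(0.0400) = 0.1858
  p(0,1)=1/5: -0.2000 × log₂(0.2000) = 0.4644
  p(0,2)=4/25: -0.1600 × log₂(0.1600) = 0.4230
  p(1,0)=1/100: -0.0100 × log₂(0.0100) = 0.0664
  p(1,1)=1/20: -0.0500 × log₂(0.0500) = 0.2161
  p(1,2)=1/25: -0.0400 × log₂(0.0400) = 0.1858
  p(2,0)=1/20: -0.0500 × log₂(0.0500) = 0.2161
  p(2,1)=1/4: -0.2500 × log₂(0.2500) = 0.5000
  p(2,2)=1/5: -0.2000 × log₂(0.2000) = 0.4644
H(X,Y) = 2.7219 bits


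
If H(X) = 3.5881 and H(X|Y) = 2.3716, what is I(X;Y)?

I(X;Y) = H(X) - H(X|Y)
I(X;Y) = 3.5881 - 2.3716 = 1.2165 bits


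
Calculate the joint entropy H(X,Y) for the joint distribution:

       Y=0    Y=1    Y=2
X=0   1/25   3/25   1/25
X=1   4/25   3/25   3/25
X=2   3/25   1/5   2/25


H(X,Y) = -Σ p(x,y) log₂ p(x,y)
  p(0,0)=1/25: -0.0400 × log₂(0.0400) = 0.1858
  p(0,1)=3/25: -0.1200 × log₂(0.1200) = 0.3671
  p(0,2)=1/25: -0.0400 × log₂(0.0400) = 0.1858
  p(1,0)=4/25: -0.1600 × log₂(0.1600) = 0.4230
  p(1,1)=3/25: -0.1200 × log₂(0.1200) = 0.3671
  p(1,2)=3/25: -0.1200 × log₂(0.1200) = 0.3671
  p(2,0)=3/25: -0.1200 × log₂(0.1200) = 0.3671
  p(2,1)=1/5: -0.2000 × log₂(0.2000) = 0.4644
  p(2,2)=2/25: -0.0800 × log₂(0.0800) = 0.2915
H(X,Y) = 3.0187 bits


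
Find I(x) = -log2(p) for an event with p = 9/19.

Information content I(x) = -log₂(p(x))
I = -log₂(9/19) = -log₂(0.4737)
I = 1.0780 bits


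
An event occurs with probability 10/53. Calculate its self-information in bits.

Information content I(x) = -log₂(p(x))
I = -log₂(10/53) = -log₂(0.1887)
I = 2.4060 bits


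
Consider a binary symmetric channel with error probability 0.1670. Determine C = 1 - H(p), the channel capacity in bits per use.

For BSC with error probability p:
C = 1 - H(p) where H(p) is binary entropy
H(0.1670) = -0.1670 × log₂(0.1670) - 0.8330 × log₂(0.8330)
H(p) = 0.6508
C = 1 - 0.6508 = 0.3492 bits/use


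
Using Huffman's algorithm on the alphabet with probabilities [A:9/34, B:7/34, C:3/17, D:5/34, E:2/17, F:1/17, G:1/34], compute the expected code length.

Huffman tree construction:
Combine smallest probabilities repeatedly
Resulting codes:
  A: 10 (length 2)
  B: 00 (length 2)
  C: 111 (length 3)
  D: 110 (length 3)
  E: 011 (length 3)
  F: 0101 (length 4)
  G: 0100 (length 4)
Average length = Σ p(s) × length(s) = 2.6176 bits


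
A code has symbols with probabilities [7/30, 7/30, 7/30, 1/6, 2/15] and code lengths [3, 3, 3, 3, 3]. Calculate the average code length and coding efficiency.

Average length L = Σ p_i × l_i = 3.0000 bits
Entropy H = 2.2881 bits
Efficiency η = H/L × 100% = 76.27%


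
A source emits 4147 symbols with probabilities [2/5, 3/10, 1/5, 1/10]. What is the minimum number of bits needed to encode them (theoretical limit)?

Entropy H = 1.8464 bits/symbol
Minimum bits = H × n = 1.8464 × 4147
= 7657.18 bits


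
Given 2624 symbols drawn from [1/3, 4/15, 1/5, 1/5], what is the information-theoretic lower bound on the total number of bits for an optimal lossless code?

Entropy H = 1.9656 bits/symbol
Minimum bits = H × n = 1.9656 × 2624
= 5157.72 bits


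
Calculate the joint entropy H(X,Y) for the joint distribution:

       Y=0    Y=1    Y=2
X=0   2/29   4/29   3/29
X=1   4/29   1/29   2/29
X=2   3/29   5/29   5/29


H(X,Y) = -Σ p(x,y) log₂ p(x,y)
  p(0,0)=2/29: -0.0690 × log₂(0.0690) = 0.2661
  p(0,1)=4/29: -0.1379 × log₂(0.1379) = 0.3942
  p(0,2)=3/29: -0.1034 × log₂(0.1034) = 0.3386
  p(1,0)=4/29: -0.1379 × log₂(0.1379) = 0.3942
  p(1,1)=1/29: -0.0345 × log₂(0.0345) = 0.1675
  p(1,2)=2/29: -0.0690 × log₂(0.0690) = 0.2661
  p(2,0)=3/29: -0.1034 × log₂(0.1034) = 0.3386
  p(2,1)=5/29: -0.1724 × log₂(0.1724) = 0.4373
  p(2,2)=5/29: -0.1724 × log₂(0.1724) = 0.4373
H(X,Y) = 3.0397 bits


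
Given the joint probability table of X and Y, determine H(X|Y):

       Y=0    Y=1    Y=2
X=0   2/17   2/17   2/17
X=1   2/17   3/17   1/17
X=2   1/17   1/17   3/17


H(X|Y) = Σ_y p(y) H(X|Y=y)
  p(Y=0) = 5/17, H(X|Y=0) = 1.5219
  p(Y=1) = 6/17, H(X|Y=1) = 1.4591
  p(Y=2) = 6/17, H(X|Y=2) = 1.4591
H(X|Y) = 0.2941×1.5219 + 0.3529×1.4591 + 0.3529×1.4591 = 1.4776 bits


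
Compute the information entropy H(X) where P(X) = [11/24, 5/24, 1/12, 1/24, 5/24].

H(X) = -Σ p(x) log₂ p(x)
  -11/24 × log₂(11/24) = 0.5159
  -5/24 × log₂(5/24) = 0.4715
  -1/12 × log₂(1/12) = 0.2987
  -1/24 × log₂(1/24) = 0.1910
  -5/24 × log₂(5/24) = 0.4715
H(X) = 1.9486 bits


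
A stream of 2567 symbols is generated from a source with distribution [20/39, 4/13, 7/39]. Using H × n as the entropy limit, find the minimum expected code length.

Entropy H = 1.4621 bits/symbol
Minimum bits = H × n = 1.4621 × 2567
= 3753.16 bits


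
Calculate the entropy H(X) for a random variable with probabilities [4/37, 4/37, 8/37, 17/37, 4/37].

H(X) = -Σ p(x) log₂ p(x)
  -4/37 × log₂(4/37) = 0.3470
  -4/37 × log₂(4/37) = 0.3470
  -8/37 × log₂(8/37) = 0.4777
  -17/37 × log₂(17/37) = 0.5155
  -4/37 × log₂(4/37) = 0.3470
H(X) = 2.0341 bits


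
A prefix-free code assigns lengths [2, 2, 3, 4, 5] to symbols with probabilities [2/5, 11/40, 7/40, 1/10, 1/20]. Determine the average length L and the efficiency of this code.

Average length L = Σ p_i × l_i = 2.5250 bits
Entropy H = 2.0293 bits
Efficiency η = H/L × 100% = 80.37%


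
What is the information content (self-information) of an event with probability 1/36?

Information content I(x) = -log₂(p(x))
I = -log₂(1/36) = -log₂(0.0278)
I = 5.1699 bits


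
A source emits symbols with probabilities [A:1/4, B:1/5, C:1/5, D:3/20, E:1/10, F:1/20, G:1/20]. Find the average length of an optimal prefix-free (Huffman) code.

Huffman tree construction:
Combine smallest probabilities repeatedly
Resulting codes:
  A: 10 (length 2)
  B: 111 (length 3)
  C: 00 (length 2)
  D: 110 (length 3)
  E: 010 (length 3)
  F: 0110 (length 4)
  G: 0111 (length 4)
Average length = Σ p(s) × length(s) = 2.6500 bits


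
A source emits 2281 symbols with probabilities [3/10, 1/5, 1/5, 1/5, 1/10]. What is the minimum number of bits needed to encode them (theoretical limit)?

Entropy H = 2.2464 bits/symbol
Minimum bits = H × n = 2.2464 × 2281
= 5124.13 bits


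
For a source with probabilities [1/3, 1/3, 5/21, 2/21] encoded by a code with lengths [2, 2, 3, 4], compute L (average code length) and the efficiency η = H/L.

Average length L = Σ p_i × l_i = 2.4286 bits
Entropy H = 1.8727 bits
Efficiency η = H/L × 100% = 77.11%


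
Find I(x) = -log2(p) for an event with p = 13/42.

Information content I(x) = -log₂(p(x))
I = -log₂(13/42) = -log₂(0.3095)
I = 1.6919 bits


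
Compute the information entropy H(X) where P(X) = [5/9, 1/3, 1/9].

H(X) = -Σ p(x) log₂ p(x)
  -5/9 × log₂(5/9) = 0.4711
  -1/3 × log₂(1/3) = 0.5283
  -1/9 × log₂(1/9) = 0.3522
H(X) = 1.3516 bits


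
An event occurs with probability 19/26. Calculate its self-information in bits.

Information content I(x) = -log₂(p(x))
I = -log₂(19/26) = -log₂(0.7308)
I = 0.4525 bits


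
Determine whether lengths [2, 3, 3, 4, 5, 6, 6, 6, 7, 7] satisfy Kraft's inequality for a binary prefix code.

Kraft inequality: Σ 2^(-l_i) ≤ 1 for prefix-free code
Calculating: 2^(-2) + 2^(-3) + 2^(-3) + 2^(-4) + 2^(-5) + 2^(-6) + 2^(-6) + 2^(-6) + 2^(-7) + 2^(-7)
= 0.25 + 0.125 + 0.125 + 0.0625 + 0.03125 + 0.015625 + 0.015625 + 0.015625 + 0.0078125 + 0.0078125
= 0.6562
Since 0.6562 ≤ 1, prefix-free code exists


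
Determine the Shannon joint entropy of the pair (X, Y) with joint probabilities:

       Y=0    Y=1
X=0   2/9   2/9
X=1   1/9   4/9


H(X,Y) = -Σ p(x,y) log₂ p(x,y)
  p(0,0)=2/9: -0.2222 × log₂(0.2222) = 0.4822
  p(0,1)=2/9: -0.2222 × log₂(0.2222) = 0.4822
  p(1,0)=1/9: -0.1111 × log₂(0.1111) = 0.3522
  p(1,1)=4/9: -0.4444 × log₂(0.4444) = 0.5200
H(X,Y) = 1.8366 bits


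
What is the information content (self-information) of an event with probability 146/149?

Information content I(x) = -log₂(p(x))
I = -log₂(146/149) = -log₂(0.9799)
I = 0.0293 bits


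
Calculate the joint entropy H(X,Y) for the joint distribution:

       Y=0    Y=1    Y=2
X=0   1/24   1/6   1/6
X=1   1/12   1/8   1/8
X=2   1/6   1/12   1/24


H(X,Y) = -Σ p(x,y) log₂ p(x,y)
  p(0,0)=1/24: -0.0417 × log₂(0.0417) = 0.1910
  p(0,1)=1/6: -0.1667 × log₂(0.1667) = 0.4308
  p(0,2)=1/6: -0.1667 × log₂(0.1667) = 0.4308
  p(1,0)=1/12: -0.0833 × log₂(0.0833) = 0.2987
  p(1,1)=1/8: -0.1250 × log₂(0.1250) = 0.3750
  p(1,2)=1/8: -0.1250 × log₂(0.1250) = 0.3750
  p(2,0)=1/6: -0.1667 × log₂(0.1667) = 0.4308
  p(2,1)=1/12: -0.0833 × log₂(0.0833) = 0.2987
  p(2,2)=1/24: -0.0417 × log₂(0.0417) = 0.1910
H(X,Y) = 3.0221 bits


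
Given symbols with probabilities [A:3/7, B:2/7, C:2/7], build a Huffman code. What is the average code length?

Huffman tree construction:
Combine smallest probabilities repeatedly
Resulting codes:
  A: 0 (length 1)
  B: 10 (length 2)
  C: 11 (length 2)
Average length = Σ p(s) × length(s) = 1.5714 bits


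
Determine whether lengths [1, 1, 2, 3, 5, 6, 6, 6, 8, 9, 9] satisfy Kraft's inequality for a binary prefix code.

Kraft inequality: Σ 2^(-l_i) ≤ 1 for prefix-free code
Calculating: 2^(-1) + 2^(-1) + 2^(-2) + 2^(-3) + 2^(-5) + 2^(-6) + 2^(-6) + 2^(-6) + 2^(-8) + 2^(-9) + 2^(-9)
= 0.5 + 0.5 + 0.25 + 0.125 + 0.03125 + 0.015625 + 0.015625 + 0.015625 + 0.00390625 + 0.001953125 + 0.001953125
= 1.4609
Since 1.4609 > 1, prefix-free code does not exist


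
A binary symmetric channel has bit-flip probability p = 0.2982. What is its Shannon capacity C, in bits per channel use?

For BSC with error probability p:
C = 1 - H(p) where H(p) is binary entropy
H(0.2982) = -0.2982 × log₂(0.2982) - 0.7018 × log₂(0.7018)
H(p) = 0.8791
C = 1 - 0.8791 = 0.1209 bits/use


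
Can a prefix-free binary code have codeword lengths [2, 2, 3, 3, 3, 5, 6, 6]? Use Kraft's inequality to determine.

Kraft inequality: Σ 2^(-l_i) ≤ 1 for prefix-free code
Calculating: 2^(-2) + 2^(-2) + 2^(-3) + 2^(-3) + 2^(-3) + 2^(-5) + 2^(-6) + 2^(-6)
= 0.25 + 0.25 + 0.125 + 0.125 + 0.125 + 0.03125 + 0.015625 + 0.015625
= 0.9375
Since 0.9375 ≤ 1, prefix-free code exists


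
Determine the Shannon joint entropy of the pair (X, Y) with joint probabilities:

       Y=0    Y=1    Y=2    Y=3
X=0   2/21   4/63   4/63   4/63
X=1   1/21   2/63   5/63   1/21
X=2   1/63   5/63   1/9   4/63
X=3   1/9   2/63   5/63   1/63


H(X,Y) = -Σ p(x,y) log₂ p(x,y)
  p(0,0)=2/21: -0.0952 × log₂(0.0952) = 0.3231
  p(0,1)=4/63: -0.0635 × log₂(0.0635) = 0.2525
  p(0,2)=4/63: -0.0635 × log₂(0.0635) = 0.2525
  p(0,3)=4/63: -0.0635 × log₂(0.0635) = 0.2525
  p(1,0)=1/21: -0.0476 × log₂(0.0476) = 0.2092
  p(1,1)=2/63: -0.0317 × log₂(0.0317) = 0.1580
  p(1,2)=5/63: -0.0794 × log₂(0.0794) = 0.2901
  p(1,3)=1/21: -0.0476 × log₂(0.0476) = 0.2092
  p(2,0)=1/63: -0.0159 × log₂(0.0159) = 0.0949
  p(2,1)=5/63: -0.0794 × log₂(0.0794) = 0.2901
  p(2,2)=1/9: -0.1111 × log₂(0.1111) = 0.3522
  p(2,3)=4/63: -0.0635 × log₂(0.0635) = 0.2525
  p(3,0)=1/9: -0.1111 × log₂(0.1111) = 0.3522
  p(3,1)=2/63: -0.0317 × log₂(0.0317) = 0.1580
  p(3,2)=5/63: -0.0794 × log₂(0.0794) = 0.2901
  p(3,3)=1/63: -0.0159 × log₂(0.0159) = 0.0949
H(X,Y) = 3.8320 bits


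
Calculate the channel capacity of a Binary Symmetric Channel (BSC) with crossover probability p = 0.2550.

For BSC with error probability p:
C = 1 - H(p) where H(p) is binary entropy
H(0.2550) = -0.2550 × log₂(0.2550) - 0.7450 × log₂(0.7450)
H(p) = 0.8191
C = 1 - 0.8191 = 0.1809 bits/use


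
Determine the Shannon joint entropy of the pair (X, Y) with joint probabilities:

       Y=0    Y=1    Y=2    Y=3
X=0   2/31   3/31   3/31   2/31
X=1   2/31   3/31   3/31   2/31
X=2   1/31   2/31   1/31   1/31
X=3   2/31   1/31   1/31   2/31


H(X,Y) = -Σ p(x,y) log₂ p(x,y)
  p(0,0)=2/31: -0.0645 × log₂(0.0645) = 0.2551
  p(0,1)=3/31: -0.0968 × log₂(0.0968) = 0.3261
  p(0,2)=3/31: -0.0968 × log₂(0.0968) = 0.3261
  p(0,3)=2/31: -0.0645 × log₂(0.0645) = 0.2551
  p(1,0)=2/31: -0.0645 × log₂(0.0645) = 0.2551
  p(1,1)=3/31: -0.0968 × log₂(0.0968) = 0.3261
  p(1,2)=3/31: -0.0968 × log₂(0.0968) = 0.3261
  p(1,3)=2/31: -0.0645 × log₂(0.0645) = 0.2551
  p(2,0)=1/31: -0.0323 × log₂(0.0323) = 0.1598
  p(2,1)=2/31: -0.0645 × log₂(0.0645) = 0.2551
  p(2,2)=1/31: -0.0323 × log₂(0.0323) = 0.1598
  p(2,3)=1/31: -0.0323 × log₂(0.0323) = 0.1598
  p(3,0)=2/31: -0.0645 × log₂(0.0645) = 0.2551
  p(3,1)=1/31: -0.0323 × log₂(0.0323) = 0.1598
  p(3,2)=1/31: -0.0323 × log₂(0.0323) = 0.1598
  p(3,3)=2/31: -0.0645 × log₂(0.0645) = 0.2551
H(X,Y) = 3.8890 bits


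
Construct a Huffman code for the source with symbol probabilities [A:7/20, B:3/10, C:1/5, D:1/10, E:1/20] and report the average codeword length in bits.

Huffman tree construction:
Combine smallest probabilities repeatedly
Resulting codes:
  A: 11 (length 2)
  B: 10 (length 2)
  C: 01 (length 2)
  D: 001 (length 3)
  E: 000 (length 3)
Average length = Σ p(s) × length(s) = 2.1500 bits


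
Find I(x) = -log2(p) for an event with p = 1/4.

Information content I(x) = -log₂(p(x))
I = -log₂(1/4) = -log₂(0.2500)
I = 2.0000 bits


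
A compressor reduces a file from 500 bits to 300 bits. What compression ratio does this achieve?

Compression ratio = Original / Compressed
= 500 / 300 = 1.67:1


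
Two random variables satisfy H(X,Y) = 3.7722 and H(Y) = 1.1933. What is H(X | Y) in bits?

Chain rule: H(X,Y) = H(X|Y) + H(Y)
H(X|Y) = H(X,Y) - H(Y) = 3.7722 - 1.1933 = 2.5789 bits


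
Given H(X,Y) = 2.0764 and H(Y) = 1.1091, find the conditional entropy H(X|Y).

Chain rule: H(X,Y) = H(X|Y) + H(Y)
H(X|Y) = H(X,Y) - H(Y) = 2.0764 - 1.1091 = 0.9673 bits


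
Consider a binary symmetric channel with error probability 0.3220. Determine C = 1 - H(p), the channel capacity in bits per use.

For BSC with error probability p:
C = 1 - H(p) where H(p) is binary entropy
H(0.3220) = -0.3220 × log₂(0.3220) - 0.6780 × log₂(0.6780)
H(p) = 0.9065
C = 1 - 0.9065 = 0.0935 bits/use


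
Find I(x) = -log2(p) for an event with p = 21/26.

Information content I(x) = -log₂(p(x))
I = -log₂(21/26) = -log₂(0.8077)
I = 0.3081 bits


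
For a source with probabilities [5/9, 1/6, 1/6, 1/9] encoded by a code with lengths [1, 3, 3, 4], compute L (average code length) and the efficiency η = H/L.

Average length L = Σ p_i × l_i = 2.0000 bits
Entropy H = 1.6850 bits
Efficiency η = H/L × 100% = 84.25%


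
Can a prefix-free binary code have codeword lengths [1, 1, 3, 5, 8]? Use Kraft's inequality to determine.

Kraft inequality: Σ 2^(-l_i) ≤ 1 for prefix-free code
Calculating: 2^(-1) + 2^(-1) + 2^(-3) + 2^(-5) + 2^(-8)
= 0.5 + 0.5 + 0.125 + 0.03125 + 0.00390625
= 1.1602
Since 1.1602 > 1, prefix-free code does not exist


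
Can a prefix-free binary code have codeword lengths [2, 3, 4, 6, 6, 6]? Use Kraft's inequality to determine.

Kraft inequality: Σ 2^(-l_i) ≤ 1 for prefix-free code
Calculating: 2^(-2) + 2^(-3) + 2^(-4) + 2^(-6) + 2^(-6) + 2^(-6)
= 0.25 + 0.125 + 0.0625 + 0.015625 + 0.015625 + 0.015625
= 0.4844
Since 0.4844 ≤ 1, prefix-free code exists


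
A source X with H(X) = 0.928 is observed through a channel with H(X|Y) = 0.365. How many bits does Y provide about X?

I(X;Y) = H(X) - H(X|Y)
I(X;Y) = 0.928 - 0.365 = 0.563 bits


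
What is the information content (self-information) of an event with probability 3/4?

Information content I(x) = -log₂(p(x))
I = -log₂(3/4) = -log₂(0.7500)
I = 0.4150 bits


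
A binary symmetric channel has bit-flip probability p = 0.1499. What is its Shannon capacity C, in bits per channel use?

For BSC with error probability p:
C = 1 - H(p) where H(p) is binary entropy
H(0.1499) = -0.1499 × log₂(0.1499) - 0.8501 × log₂(0.8501)
H(p) = 0.6096
C = 1 - 0.6096 = 0.3904 bits/use


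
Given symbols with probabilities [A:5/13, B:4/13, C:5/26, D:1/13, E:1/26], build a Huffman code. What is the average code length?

Huffman tree construction:
Combine smallest probabilities repeatedly
Resulting codes:
  A: 0 (length 1)
  B: 10 (length 2)
  C: 111 (length 3)
  D: 1101 (length 4)
  E: 1100 (length 4)
Average length = Σ p(s) × length(s) = 2.0385 bits


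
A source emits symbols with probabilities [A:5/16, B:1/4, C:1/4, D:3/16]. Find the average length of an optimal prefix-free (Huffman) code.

Huffman tree construction:
Combine smallest probabilities repeatedly
Resulting codes:
  A: 11 (length 2)
  B: 01 (length 2)
  C: 10 (length 2)
  D: 00 (length 2)
Average length = Σ p(s) × length(s) = 2.0000 bits


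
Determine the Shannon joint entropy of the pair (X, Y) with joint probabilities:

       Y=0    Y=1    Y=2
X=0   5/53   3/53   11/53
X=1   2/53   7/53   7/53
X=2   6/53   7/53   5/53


H(X,Y) = -Σ p(x,y) log₂ p(x,y)
  p(0,0)=5/53: -0.0943 × log₂(0.0943) = 0.3213
  p(0,1)=3/53: -0.0566 × log₂(0.0566) = 0.2345
  p(0,2)=11/53: -0.2075 × log₂(0.2075) = 0.4708
  p(1,0)=2/53: -0.0377 × log₂(0.0377) = 0.1784
  p(1,1)=7/53: -0.1321 × log₂(0.1321) = 0.3857
  p(1,2)=7/53: -0.1321 × log₂(0.1321) = 0.3857
  p(2,0)=6/53: -0.1132 × log₂(0.1132) = 0.3558
  p(2,1)=7/53: -0.1321 × log₂(0.1321) = 0.3857
  p(2,2)=5/53: -0.0943 × log₂(0.0943) = 0.3213
H(X,Y) = 3.0394 bits


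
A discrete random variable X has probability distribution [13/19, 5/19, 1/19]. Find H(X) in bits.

H(X) = -Σ p(x) log₂ p(x)
  -13/19 × log₂(13/19) = 0.3746
  -5/19 × log₂(5/19) = 0.5068
  -1/19 × log₂(1/19) = 0.2236
H(X) = 1.1050 bits


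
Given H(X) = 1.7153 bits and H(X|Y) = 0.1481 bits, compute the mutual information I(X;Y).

I(X;Y) = H(X) - H(X|Y)
I(X;Y) = 1.7153 - 0.1481 = 1.5672 bits


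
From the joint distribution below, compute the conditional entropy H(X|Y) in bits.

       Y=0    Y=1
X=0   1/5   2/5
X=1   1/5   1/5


H(X|Y) = Σ_y p(y) H(X|Y=y)
  p(Y=0) = 2/5, H(X|Y=0) = 1.0000
  p(Y=1) = 3/5, H(X|Y=1) = 0.9183
H(X|Y) = 0.4000×1.0000 + 0.6000×0.9183 = 0.9510 bits


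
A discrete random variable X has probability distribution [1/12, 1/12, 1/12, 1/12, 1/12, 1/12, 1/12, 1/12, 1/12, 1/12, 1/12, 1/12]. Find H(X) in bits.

H(X) = -Σ p(x) log₂ p(x)
  -1/12 × log₂(1/12) = 0.2987
  -1/12 × log₂(1/12) = 0.2987
  -1/12 × log₂(1/12) = 0.2987
  -1/12 × log₂(1/12) = 0.2987
  -1/12 × log₂(1/12) = 0.2987
  -1/12 × log₂(1/12) = 0.2987
  -1/12 × log₂(1/12) = 0.2987
  -1/12 × log₂(1/12) = 0.2987
  -1/12 × log₂(1/12) = 0.2987
  -1/12 × log₂(1/12) = 0.2987
  -1/12 × log₂(1/12) = 0.2987
  -1/12 × log₂(1/12) = 0.2987
H(X) = 3.5850 bits


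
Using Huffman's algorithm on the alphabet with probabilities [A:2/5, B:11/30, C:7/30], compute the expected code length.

Huffman tree construction:
Combine smallest probabilities repeatedly
Resulting codes:
  A: 0 (length 1)
  B: 11 (length 2)
  C: 10 (length 2)
Average length = Σ p(s) × length(s) = 1.6000 bits


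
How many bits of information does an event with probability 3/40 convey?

Information content I(x) = -log₂(p(x))
I = -log₂(3/40) = -log₂(0.0750)
I = 3.7370 bits


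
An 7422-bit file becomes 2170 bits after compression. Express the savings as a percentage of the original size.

Space savings = (1 - Compressed/Original) × 100%
= (1 - 2170/7422) × 100%
= 70.76%


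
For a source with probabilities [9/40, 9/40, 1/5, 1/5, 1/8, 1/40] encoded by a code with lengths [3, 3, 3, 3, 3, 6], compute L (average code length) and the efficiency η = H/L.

Average length L = Σ p_i × l_i = 3.0750 bits
Entropy H = 2.4052 bits
Efficiency η = H/L × 100% = 78.22%


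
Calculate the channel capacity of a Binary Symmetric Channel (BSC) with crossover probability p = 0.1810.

For BSC with error probability p:
C = 1 - H(p) where H(p) is binary entropy
H(0.1810) = -0.1810 × log₂(0.1810) - 0.8190 × log₂(0.8190)
H(p) = 0.6823
C = 1 - 0.6823 = 0.3177 bits/use


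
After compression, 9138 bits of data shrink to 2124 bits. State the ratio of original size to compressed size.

Compression ratio = Original / Compressed
= 9138 / 2124 = 4.30:1


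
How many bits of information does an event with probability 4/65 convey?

Information content I(x) = -log₂(p(x))
I = -log₂(4/65) = -log₂(0.0615)
I = 4.0224 bits


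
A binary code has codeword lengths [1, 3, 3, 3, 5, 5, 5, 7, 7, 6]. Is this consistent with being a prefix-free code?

Kraft inequality: Σ 2^(-l_i) ≤ 1 for prefix-free code
Calculating: 2^(-1) + 2^(-3) + 2^(-3) + 2^(-3) + 2^(-5) + 2^(-5) + 2^(-5) + 2^(-7) + 2^(-7) + 2^(-6)
= 0.5 + 0.125 + 0.125 + 0.125 + 0.03125 + 0.03125 + 0.03125 + 0.0078125 + 0.0078125 + 0.015625
= 1.0000
Since 1.0000 ≤ 1, prefix-free code exists


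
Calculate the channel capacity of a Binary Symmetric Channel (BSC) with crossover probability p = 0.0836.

For BSC with error probability p:
C = 1 - H(p) where H(p) is binary entropy
H(0.0836) = -0.0836 × log₂(0.0836) - 0.9164 × log₂(0.9164)
H(p) = 0.4147
C = 1 - 0.4147 = 0.5853 bits/use


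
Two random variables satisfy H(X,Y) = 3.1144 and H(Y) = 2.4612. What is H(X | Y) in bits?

Chain rule: H(X,Y) = H(X|Y) + H(Y)
H(X|Y) = H(X,Y) - H(Y) = 3.1144 - 2.4612 = 0.6532 bits


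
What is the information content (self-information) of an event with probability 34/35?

Information content I(x) = -log₂(p(x))
I = -log₂(34/35) = -log₂(0.9714)
I = 0.0418 bits


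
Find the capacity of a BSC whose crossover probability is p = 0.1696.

For BSC with error probability p:
C = 1 - H(p) where H(p) is binary entropy
H(0.1696) = -0.1696 × log₂(0.1696) - 0.8304 × log₂(0.8304)
H(p) = 0.6568
C = 1 - 0.6568 = 0.3432 bits/use


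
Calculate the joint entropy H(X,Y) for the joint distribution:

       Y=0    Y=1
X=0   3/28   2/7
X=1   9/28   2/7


H(X,Y) = -Σ p(x,y) log₂ p(x,y)
  p(0,0)=3/28: -0.1071 × log₂(0.1071) = 0.3453
  p(0,1)=2/7: -0.2857 × log₂(0.2857) = 0.5164
  p(1,0)=9/28: -0.3214 × log₂(0.3214) = 0.5263
  p(1,1)=2/7: -0.2857 × log₂(0.2857) = 0.5164
H(X,Y) = 1.9043 bits


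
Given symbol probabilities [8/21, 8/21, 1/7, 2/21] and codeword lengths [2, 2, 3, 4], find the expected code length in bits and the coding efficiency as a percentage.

Average length L = Σ p_i × l_i = 2.3333 bits
Entropy H = 1.7849 bits
Efficiency η = H/L × 100% = 76.50%


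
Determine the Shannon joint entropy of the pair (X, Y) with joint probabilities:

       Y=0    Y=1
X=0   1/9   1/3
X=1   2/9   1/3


H(X,Y) = -Σ p(x,y) log₂ p(x,y)
  p(0,0)=1/9: -0.1111 × log₂(0.1111) = 0.3522
  p(0,1)=1/3: -0.3333 × log₂(0.3333) = 0.5283
  p(1,0)=2/9: -0.2222 × log₂(0.2222) = 0.4822
  p(1,1)=1/3: -0.3333 × log₂(0.3333) = 0.5283
H(X,Y) = 1.8911 bits


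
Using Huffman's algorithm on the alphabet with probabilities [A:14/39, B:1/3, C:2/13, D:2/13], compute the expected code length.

Huffman tree construction:
Combine smallest probabilities repeatedly
Resulting codes:
  A: 0 (length 1)
  B: 11 (length 2)
  C: 100 (length 3)
  D: 101 (length 3)
Average length = Σ p(s) × length(s) = 1.9487 bits


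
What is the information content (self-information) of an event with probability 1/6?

Information content I(x) = -log₂(p(x))
I = -log₂(1/6) = -log₂(0.1667)
I = 2.5850 bits


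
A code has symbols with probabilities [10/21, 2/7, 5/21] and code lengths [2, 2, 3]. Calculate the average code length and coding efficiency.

Average length L = Σ p_i × l_i = 2.2381 bits
Entropy H = 1.5190 bits
Efficiency η = H/L × 100% = 67.87%


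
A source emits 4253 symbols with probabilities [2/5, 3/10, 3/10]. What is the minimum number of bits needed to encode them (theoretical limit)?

Entropy H = 1.5710 bits/symbol
Minimum bits = H × n = 1.5710 × 4253
= 6681.25 bits


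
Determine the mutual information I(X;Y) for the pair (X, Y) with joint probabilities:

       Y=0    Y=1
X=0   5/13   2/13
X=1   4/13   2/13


H(X) = 0.9957, H(Y) = 0.8905, H(X,Y) = 1.8843
I(X;Y) = H(X) + H(Y) - H(X,Y) = 0.0019 bits


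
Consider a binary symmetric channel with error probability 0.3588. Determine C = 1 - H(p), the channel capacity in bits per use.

For BSC with error probability p:
C = 1 - H(p) where H(p) is binary entropy
H(0.3588) = -0.3588 × log₂(0.3588) - 0.6412 × log₂(0.6412)
H(p) = 0.9417
C = 1 - 0.9417 = 0.0583 bits/use


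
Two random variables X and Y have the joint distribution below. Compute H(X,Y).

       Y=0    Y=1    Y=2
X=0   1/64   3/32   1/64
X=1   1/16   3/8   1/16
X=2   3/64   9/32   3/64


H(X,Y) = -Σ p(x,y) log₂ p(x,y)
  p(0,0)=1/64: -0.0156 × log₂(0.0156) = 0.0938
  p(0,1)=3/32: -0.0938 × log₂(0.0938) = 0.3202
  p(0,2)=1/64: -0.0156 × log₂(0.0156) = 0.0938
  p(1,0)=1/16: -0.0625 × log₂(0.0625) = 0.2500
  p(1,1)=3/8: -0.3750 × log₂(0.3750) = 0.5306
  p(1,2)=1/16: -0.0625 × log₂(0.0625) = 0.2500
  p(2,0)=3/64: -0.0469 × log₂(0.0469) = 0.2070
  p(2,1)=9/32: -0.2812 × log₂(0.2812) = 0.5147
  p(2,2)=3/64: -0.0469 × log₂(0.0469) = 0.2070
H(X,Y) = 2.4669 bits


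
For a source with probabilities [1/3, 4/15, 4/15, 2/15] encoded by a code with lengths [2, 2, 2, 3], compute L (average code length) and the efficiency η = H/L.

Average length L = Σ p_i × l_i = 2.1333 bits
Entropy H = 1.9329 bits
Efficiency η = H/L × 100% = 90.61%


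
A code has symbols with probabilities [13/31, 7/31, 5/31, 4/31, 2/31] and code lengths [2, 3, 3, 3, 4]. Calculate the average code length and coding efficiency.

Average length L = Σ p_i × l_i = 2.6452 bits
Entropy H = 2.0714 bits
Efficiency η = H/L × 100% = 78.31%


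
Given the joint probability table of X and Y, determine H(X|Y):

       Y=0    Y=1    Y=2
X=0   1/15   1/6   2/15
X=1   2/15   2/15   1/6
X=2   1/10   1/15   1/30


H(X|Y) = Σ_y p(y) H(X|Y=y)
  p(Y=0) = 3/10, H(X|Y=0) = 1.5305
  p(Y=1) = 11/30, H(X|Y=1) = 1.4949
  p(Y=2) = 1/3, H(X|Y=2) = 1.3610
H(X|Y) = 0.3000×1.5305 + 0.3667×1.4949 + 0.3333×1.3610 = 1.4609 bits


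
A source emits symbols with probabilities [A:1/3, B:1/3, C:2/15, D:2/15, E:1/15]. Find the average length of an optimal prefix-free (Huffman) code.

Huffman tree construction:
Combine smallest probabilities repeatedly
Resulting codes:
  A: 10 (length 2)
  B: 11 (length 2)
  C: 011 (length 3)
  D: 00 (length 2)
  E: 010 (length 3)
Average length = Σ p(s) × length(s) = 2.2000 bits


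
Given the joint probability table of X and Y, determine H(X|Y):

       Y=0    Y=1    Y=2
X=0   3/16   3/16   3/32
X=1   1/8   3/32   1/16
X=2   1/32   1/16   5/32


H(X|Y) = Σ_y p(y) H(X|Y=y)
  p(Y=0) = 11/32, H(X|Y=0) = 1.3222
  p(Y=1) = 11/32, H(X|Y=1) = 1.4354
  p(Y=2) = 5/16, H(X|Y=2) = 1.4855
H(X|Y) = 0.3438×1.3222 + 0.3438×1.4354 + 0.3125×1.4855 = 1.4121 bits


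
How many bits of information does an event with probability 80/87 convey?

Information content I(x) = -log₂(p(x))
I = -log₂(80/87) = -log₂(0.9195)
I = 0.1210 bits


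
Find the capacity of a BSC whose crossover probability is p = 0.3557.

For BSC with error probability p:
C = 1 - H(p) where H(p) is binary entropy
H(0.3557) = -0.3557 × log₂(0.3557) - 0.6443 × log₂(0.6443)
H(p) = 0.9391
C = 1 - 0.9391 = 0.0609 bits/use


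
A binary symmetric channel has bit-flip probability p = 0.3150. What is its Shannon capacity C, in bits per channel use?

For BSC with error probability p:
C = 1 - H(p) where H(p) is binary entropy
H(0.3150) = -0.3150 × log₂(0.3150) - 0.6850 × log₂(0.6850)
H(p) = 0.8989
C = 1 - 0.8989 = 0.1011 bits/use


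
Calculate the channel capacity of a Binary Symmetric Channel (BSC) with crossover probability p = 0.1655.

For BSC with error probability p:
C = 1 - H(p) where H(p) is binary entropy
H(0.1655) = -0.1655 × log₂(0.1655) - 0.8345 × log₂(0.8345)
H(p) = 0.6473
C = 1 - 0.6473 = 0.3527 bits/use


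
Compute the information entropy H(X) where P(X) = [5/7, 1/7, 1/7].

H(X) = -Σ p(x) log₂ p(x)
  -5/7 × log₂(5/7) = 0.3467
  -1/7 × log₂(1/7) = 0.4011
  -1/7 × log₂(1/7) = 0.4011
H(X) = 1.1488 bits
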